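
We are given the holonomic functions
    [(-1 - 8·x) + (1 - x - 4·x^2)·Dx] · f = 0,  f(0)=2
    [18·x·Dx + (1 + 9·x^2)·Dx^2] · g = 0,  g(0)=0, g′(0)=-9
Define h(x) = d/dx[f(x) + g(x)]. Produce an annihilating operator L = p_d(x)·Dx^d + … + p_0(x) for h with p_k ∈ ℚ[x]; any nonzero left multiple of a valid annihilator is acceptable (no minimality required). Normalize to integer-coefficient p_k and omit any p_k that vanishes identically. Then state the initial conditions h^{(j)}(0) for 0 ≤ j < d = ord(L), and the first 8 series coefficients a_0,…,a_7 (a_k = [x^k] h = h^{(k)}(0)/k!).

L = (-90 + 360·x + 6462·x^2 + 14688·x^3 + 63936·x^4 + 31104·x^6) + (36 + 294·x + 324·x^2 + 3198·x^3 + 13680·x^4 + 46080·x^5 + 3888·x^6 + 31104·x^7)·Dx + (-5 - 16·x - 160·x^2 + 96·x^3 - 555·x^4 + 2304·x^5 + 4896·x^6 + 1296·x^7 + 5184·x^8)·Dx^2  (order 2).
h: a_k = -7, 20, 135, 232, -79, 2172, 12735, 18640, …
ICs: h(0) = -7, h′(0) = 20.

f: a_k = 2, 2, 10, 18, 58, 130, 362, 882, …
g: a_k = 0, -9, 0, 27, 0, -729/5, 0, 6561/7, …
Weyl lclm of L_f,L_g ⇒ L₀ (ord ≤ 3).
Differentiate: ansatz ord ≤ ord L₀ ⇒ L.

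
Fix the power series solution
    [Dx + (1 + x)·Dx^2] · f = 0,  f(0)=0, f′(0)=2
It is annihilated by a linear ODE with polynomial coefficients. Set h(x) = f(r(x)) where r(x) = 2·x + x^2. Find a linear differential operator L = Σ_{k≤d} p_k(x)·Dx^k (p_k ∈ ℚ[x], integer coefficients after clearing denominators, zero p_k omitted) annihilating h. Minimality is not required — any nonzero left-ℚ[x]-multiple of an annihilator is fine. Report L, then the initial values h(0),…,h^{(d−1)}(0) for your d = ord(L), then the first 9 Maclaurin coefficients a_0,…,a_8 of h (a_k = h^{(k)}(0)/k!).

L = Dx + (1 + x)·Dx^2  (order 2).
h: a_k = 0, 4, -2, 4/3, -1, 4/5, -2/3, 4/7, -1/2, …
ICs: h(0) = 0, h′(0) = 4.

f: a_k = 0, 2, -1, 2/3, -1/2, 2/5, -1/3, 2/7, -1/4, …
h₀=f(r): pull back L_f along r ⇒ L₀.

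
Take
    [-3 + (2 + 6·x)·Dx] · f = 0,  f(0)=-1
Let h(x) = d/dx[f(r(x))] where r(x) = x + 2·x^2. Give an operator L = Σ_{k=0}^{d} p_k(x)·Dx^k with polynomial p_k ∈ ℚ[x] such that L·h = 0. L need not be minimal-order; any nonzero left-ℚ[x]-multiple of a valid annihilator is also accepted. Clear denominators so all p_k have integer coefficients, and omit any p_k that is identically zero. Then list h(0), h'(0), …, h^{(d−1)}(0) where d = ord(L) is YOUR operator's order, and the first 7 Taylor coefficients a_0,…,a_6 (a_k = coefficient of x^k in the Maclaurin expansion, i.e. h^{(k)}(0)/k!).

L = 5 + (-2 - 14·x - 36·x^2 - 48·x^3)·Dx  (order 1).
h: a_k = -3/2, -15/4, 135/16, -315/32, -2025/256, 33615/512, -292005/2048, …
ICs: h(0) = -3/2.

f: a_k = -1, -3/2, 9/8, -27/16, 405/128, -1701/256, 15309/1024, …
f∘r: x↦r, Dx↦Dx/r' in L_f ⇒ L₀.
h=h₀': d/dx-closure on L₀ ⇒ L.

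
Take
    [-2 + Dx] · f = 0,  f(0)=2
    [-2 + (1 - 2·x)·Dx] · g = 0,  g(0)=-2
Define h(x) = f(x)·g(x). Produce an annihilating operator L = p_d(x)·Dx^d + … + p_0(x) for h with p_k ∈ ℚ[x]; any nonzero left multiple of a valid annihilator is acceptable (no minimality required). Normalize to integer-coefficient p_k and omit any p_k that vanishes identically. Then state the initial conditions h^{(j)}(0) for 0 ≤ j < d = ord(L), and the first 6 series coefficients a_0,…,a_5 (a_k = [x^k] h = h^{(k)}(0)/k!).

f: a_k = 2, 4, 4, 8/3, 4/3, 8/15, …
g: a_k = -2, -4, -8, -16, -32, -64, …
f·g: L₀ = L_f ⊗_s L_g, ord ≤ 1·1.
L = (4 - 4·x) + (-1 + 2·x)·Dx  (order 1).
h: a_k = -4, -16, -40, -256/3, -520/3, -5216/15, …
ICs: h(0) = -4.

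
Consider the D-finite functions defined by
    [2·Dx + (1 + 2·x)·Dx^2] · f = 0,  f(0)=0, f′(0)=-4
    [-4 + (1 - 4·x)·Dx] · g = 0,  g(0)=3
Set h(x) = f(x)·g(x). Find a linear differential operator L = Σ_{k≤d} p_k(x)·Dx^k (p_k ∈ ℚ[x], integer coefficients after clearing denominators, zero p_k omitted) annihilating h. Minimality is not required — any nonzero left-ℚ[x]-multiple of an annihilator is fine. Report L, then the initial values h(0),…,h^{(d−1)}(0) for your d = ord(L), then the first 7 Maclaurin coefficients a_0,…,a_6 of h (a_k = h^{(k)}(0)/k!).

L = 8 + (6 + 24·x)·Dx + (-1 + 2·x + 8·x^2)·Dx^2  (order 2).
h: a_k = 0, -12, -36, -160, -616, -12512/5, -49728/5, …
ICs: h(0) = 0, h′(0) = -12.

f: a_k = 0, -4, 4, -16/3, 8, -64/5, 64/3, …
g: a_k = 3, 12, 48, 192, 768, 3072, 12288, …
h₀=f·g: eliminate ⇒ L₀, order ≤ 2·1.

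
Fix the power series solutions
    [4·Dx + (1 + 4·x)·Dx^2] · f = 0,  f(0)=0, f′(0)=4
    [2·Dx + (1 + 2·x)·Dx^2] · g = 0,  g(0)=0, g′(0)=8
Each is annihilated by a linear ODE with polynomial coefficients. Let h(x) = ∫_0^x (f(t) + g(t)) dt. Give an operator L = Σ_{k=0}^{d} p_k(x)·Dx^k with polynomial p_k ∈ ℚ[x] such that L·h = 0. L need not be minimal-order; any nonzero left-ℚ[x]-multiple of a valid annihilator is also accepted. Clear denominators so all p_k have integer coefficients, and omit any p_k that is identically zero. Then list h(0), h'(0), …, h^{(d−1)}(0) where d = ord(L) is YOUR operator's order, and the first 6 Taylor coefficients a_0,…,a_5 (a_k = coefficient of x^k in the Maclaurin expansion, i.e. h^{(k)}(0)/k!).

L = 16·Dx^2 + (12 + 32·x)·Dx^3 + (1 + 6·x + 8·x^2)·Dx^4  (order 4).
h: a_k = 0, 0, 6, -16/3, 8, -16, …
ICs: h(0) = 0, h′(0) = 0, h′′(0) = 12, h′′′(0) = -32.

f: a_k = 0, 4, -8, 64/3, -64, 1024/5, …
g: a_k = 0, 8, -8, 32/3, -16, 128/5, …
Weyl lclm of L_f,L_g ⇒ L₀ (ord ≤ 4).
Integrate: L := L₀·Dx.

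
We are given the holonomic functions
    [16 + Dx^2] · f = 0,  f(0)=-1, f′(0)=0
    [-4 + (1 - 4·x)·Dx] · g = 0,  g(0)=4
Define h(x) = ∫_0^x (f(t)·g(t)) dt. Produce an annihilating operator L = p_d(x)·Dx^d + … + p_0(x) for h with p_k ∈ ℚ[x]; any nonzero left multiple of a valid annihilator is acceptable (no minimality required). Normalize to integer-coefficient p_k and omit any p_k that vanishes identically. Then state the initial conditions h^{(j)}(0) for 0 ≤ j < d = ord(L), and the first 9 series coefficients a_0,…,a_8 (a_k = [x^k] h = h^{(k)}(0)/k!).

L = (-16 + 64·x)·Dx + 8·Dx^2 + (-1 + 4·x)·Dx^3  (order 3).
h: a_k = 0, -4, -8, -32/3, -32, -1664/15, -3328/9, -398336/315, -199168/45, …
ICs: h(0) = 0, h′(0) = -4, h′′(0) = -16.

f: a_k = -1, 0, 8, 0, -32/3, 0, 256/45, 0, -512/315, …
g: a_k = 4, 16, 64, 256, 1024, 4096, 16384, 65536, 262144, …
f·g: L₀ = L_f ⊗_s L_g, ord ≤ 2·1.
h=∫h₀ ⇒ L = L₀·Dx.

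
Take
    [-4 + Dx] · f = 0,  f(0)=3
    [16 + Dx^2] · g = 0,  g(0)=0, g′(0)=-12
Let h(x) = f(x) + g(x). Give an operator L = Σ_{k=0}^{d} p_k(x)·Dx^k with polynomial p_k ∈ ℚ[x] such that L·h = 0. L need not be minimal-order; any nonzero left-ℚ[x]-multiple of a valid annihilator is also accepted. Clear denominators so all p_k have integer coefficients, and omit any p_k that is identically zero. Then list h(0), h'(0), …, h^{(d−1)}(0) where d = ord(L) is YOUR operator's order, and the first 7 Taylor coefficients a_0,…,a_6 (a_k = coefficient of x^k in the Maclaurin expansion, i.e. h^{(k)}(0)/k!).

L = -64 + 16·Dx - 4·Dx^2 + Dx^3  (order 3).
h: a_k = 3, 0, 24, 64, 32, 0, 256/15, …
ICs: h(0) = 3, h′(0) = 0, h′′(0) = 48.

f: a_k = 3, 12, 24, 32, 32, 128/5, 256/15, …
g: a_k = 0, -12, 0, 32, 0, -128/5, 0, …
Sum ⇒ L₀ = lclm(L_f,L_g) in ℚ(x)⟨Dx⟩.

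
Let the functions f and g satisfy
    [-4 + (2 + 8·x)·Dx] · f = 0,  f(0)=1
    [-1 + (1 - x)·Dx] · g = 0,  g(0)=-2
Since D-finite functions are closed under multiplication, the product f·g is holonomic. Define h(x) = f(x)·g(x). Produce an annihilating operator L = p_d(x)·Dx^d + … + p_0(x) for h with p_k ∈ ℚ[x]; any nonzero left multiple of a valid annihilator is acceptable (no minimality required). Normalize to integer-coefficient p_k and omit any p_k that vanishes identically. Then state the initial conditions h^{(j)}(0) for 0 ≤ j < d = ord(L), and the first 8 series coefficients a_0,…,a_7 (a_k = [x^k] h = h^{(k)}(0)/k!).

f: a_k = 1, 2, -2, 4, -10, 28, -84, 264, …
g: a_k = -2, -2, -2, -2, -2, -2, -2, -2, …
Sym-product of L_f,L_g gives L₀ (≤ ord 1).
L = (3 + 2·x) + (-1 - 3·x + 4·x^2)·Dx  (order 1).
h: a_k = -2, -6, -2, -10, 10, -46, 122, -406, …
ICs: h(0) = -2.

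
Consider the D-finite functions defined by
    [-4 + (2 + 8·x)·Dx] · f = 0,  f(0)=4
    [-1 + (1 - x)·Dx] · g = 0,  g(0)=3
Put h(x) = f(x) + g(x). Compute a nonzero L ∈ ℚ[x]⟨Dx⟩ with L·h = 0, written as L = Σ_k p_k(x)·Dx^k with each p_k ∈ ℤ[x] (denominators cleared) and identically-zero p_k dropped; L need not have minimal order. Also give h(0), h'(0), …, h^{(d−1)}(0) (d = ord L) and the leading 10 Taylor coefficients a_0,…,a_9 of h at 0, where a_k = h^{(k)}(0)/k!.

f: a_k = 4, 8, -8, 16, -40, 112, -336, 1056, -3432, 11440, …
g: a_k = 3, 3, 3, 3, 3, 3, 3, 3, 3, 3, …
Weyl lclm of L_f,L_g ⇒ L₀ (ord ≤ 2).
L = (8 + 12·x) + (-6 - 8·x - 36·x^2)·Dx + (-1 + 3·x + 22·x^2 - 24·x^3)·Dx^2  (order 2).
h: a_k = 7, 11, -5, 19, -37, 115, -333, 1059, -3429, 11443, …
ICs: h(0) = 7, h′(0) = 11.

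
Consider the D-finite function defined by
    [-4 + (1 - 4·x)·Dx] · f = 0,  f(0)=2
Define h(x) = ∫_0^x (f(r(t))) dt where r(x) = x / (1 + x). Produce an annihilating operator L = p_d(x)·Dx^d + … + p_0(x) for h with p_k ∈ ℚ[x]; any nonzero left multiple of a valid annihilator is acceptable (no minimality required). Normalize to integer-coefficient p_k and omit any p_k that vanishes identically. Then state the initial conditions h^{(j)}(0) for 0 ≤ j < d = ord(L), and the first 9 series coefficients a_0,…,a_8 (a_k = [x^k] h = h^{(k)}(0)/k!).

f: a_k = 2, 8, 32, 128, 512, 2048, 8192, 32768, 131072, …
L₀ from L_f via x↦r, Dx↦r'^{-1}Dx.
Integrate: L := L₀·Dx.
L = 4·Dx + (-1 + 2·x + 3·x^2)·Dx^2  (order 2).
h: a_k = 0, 2, 4, 8, 18, 216/5, 108, 1944/7, 729, …
ICs: h(0) = 0, h′(0) = 2.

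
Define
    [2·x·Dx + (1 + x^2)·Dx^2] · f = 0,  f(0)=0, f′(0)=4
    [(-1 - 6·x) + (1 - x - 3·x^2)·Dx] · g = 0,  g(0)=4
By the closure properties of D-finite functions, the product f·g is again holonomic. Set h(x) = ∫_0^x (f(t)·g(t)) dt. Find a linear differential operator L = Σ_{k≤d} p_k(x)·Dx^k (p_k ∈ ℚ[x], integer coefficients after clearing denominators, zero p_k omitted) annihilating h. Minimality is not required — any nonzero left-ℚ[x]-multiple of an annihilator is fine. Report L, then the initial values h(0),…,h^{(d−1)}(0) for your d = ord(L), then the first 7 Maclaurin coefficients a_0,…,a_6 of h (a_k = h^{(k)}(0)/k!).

L = (6 + 2·x + 18·x^2)·Dx + (2 + 10·x + 4·x^2 + 18·x^3)·Dx^2 + (-1 + x + 2·x^2 + x^3 + 3·x^4)·Dx^3  (order 3).
h: a_k = 0, 0, 8, 16/3, 44/3, 64/3, 2144/45, …
ICs: h(0) = 0, h′(0) = 0, h′′(0) = 16.

f: a_k = 0, 4, 0, -4/3, 0, 4/5, 0, …
g: a_k = 4, 4, 16, 28, 76, 160, 388, …
L₀ := L_f ⊗_s L_g (sym. prod.), ord ≤ 2.
Integrate: L := L₀·Dx.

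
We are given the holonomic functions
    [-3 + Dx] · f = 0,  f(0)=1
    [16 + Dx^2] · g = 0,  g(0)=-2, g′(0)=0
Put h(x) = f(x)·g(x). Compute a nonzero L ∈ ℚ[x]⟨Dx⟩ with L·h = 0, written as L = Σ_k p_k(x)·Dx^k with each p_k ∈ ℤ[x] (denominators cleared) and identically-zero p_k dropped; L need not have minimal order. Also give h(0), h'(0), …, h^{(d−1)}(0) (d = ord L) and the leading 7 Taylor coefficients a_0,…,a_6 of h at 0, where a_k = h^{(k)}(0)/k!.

L = 25 - 6·Dx + Dx^2  (order 2).
h: a_k = -2, -6, 7, 39, 527/12, 79/20, -11753/360, …
ICs: h(0) = -2, h′(0) = -6.

f: a_k = 1, 3, 9/2, 9/2, 27/8, 81/40, 81/80, …
g: a_k = -2, 0, 16, 0, -64/3, 0, 512/45, …
h₀=f·g: eliminate ⇒ L₀, order ≤ 1·2.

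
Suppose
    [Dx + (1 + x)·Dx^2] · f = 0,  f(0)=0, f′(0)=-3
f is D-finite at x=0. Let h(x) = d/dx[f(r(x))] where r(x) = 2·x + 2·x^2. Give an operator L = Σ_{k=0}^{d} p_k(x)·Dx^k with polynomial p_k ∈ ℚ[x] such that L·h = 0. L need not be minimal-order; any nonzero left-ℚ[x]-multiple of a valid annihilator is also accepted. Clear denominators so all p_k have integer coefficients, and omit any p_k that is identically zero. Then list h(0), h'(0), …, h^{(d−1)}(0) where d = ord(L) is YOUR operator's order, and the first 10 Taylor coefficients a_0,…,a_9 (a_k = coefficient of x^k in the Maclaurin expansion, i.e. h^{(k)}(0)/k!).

L = (4·x + 4·x^2) + (1 + 4·x + 6·x^2 + 4·x^3)·Dx  (order 1).
h: a_k = -6, 0, 12, -24, 24, 0, -48, 96, -96, 0, …
ICs: h(0) = -6.

f: a_k = 0, -3, 3/2, -1, 3/4, -3/5, 1/2, -3/7, 3/8, -1/3, …
L₀ from L_f via x↦r, Dx↦r'^{-1}Dx.
Differentiate: ansatz ord ≤ ord L₀ ⇒ L.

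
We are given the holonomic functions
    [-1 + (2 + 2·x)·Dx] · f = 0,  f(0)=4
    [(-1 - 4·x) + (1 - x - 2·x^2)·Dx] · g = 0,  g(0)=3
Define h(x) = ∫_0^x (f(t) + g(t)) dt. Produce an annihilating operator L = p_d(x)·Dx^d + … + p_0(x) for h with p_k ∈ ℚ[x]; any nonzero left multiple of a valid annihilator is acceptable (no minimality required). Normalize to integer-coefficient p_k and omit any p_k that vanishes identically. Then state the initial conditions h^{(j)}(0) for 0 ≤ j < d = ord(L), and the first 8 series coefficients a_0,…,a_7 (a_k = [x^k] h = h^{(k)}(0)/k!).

f: a_k = 4, 2, -1/2, 1/4, -5/32, 7/64, -21/256, 33/512, …
g: a_k = 3, 3, 9, 15, 33, 63, 129, 255, …
f+g: L₀ = lclm(L_f,L_g), ord ≤ 1+1.
h=∫₀ˣh₀: take L = L₀·Dx.
L = (13 + 26·x + 40·x^2)·Dx + (-25 - 69·x - 144·x^2 - 100·x^3)·Dx^2 + (2 + 20·x - 6·x^2 - 64·x^3 - 40·x^4)·Dx^3  (order 3).
h: a_k = 0, 7, 5/2, 17/6, 61/16, 1051/160, 4039/384, 33003/1792, …
ICs: h(0) = 0, h′(0) = 7, h′′(0) = 5.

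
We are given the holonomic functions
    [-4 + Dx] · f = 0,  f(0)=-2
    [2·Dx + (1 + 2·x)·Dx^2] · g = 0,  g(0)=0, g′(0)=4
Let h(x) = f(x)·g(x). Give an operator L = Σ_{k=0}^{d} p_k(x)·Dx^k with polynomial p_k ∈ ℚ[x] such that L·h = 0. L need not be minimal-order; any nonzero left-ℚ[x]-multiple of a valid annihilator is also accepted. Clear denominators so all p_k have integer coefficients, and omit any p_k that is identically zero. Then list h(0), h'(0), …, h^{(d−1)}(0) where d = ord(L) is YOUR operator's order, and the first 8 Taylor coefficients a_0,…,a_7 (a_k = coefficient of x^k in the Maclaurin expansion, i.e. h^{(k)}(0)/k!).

f: a_k = -2, -8, -16, -64/3, -64/3, -256/15, -512/45, -2048/315, …
g: a_k = 0, 4, -4, 16/3, -8, 64/5, -64/3, 256/7, …
h₀=f·g: eliminate ⇒ L₀, order ≤ 1·2.
L = (8 + 32·x) + (-6 - 16·x)·Dx + (1 + 2·x)·Dx^2  (order 2).
h: a_k = 0, -8, -24, -128/3, -48, -704/15, -256/9, -8704/315, …
ICs: h(0) = 0, h′(0) = -8.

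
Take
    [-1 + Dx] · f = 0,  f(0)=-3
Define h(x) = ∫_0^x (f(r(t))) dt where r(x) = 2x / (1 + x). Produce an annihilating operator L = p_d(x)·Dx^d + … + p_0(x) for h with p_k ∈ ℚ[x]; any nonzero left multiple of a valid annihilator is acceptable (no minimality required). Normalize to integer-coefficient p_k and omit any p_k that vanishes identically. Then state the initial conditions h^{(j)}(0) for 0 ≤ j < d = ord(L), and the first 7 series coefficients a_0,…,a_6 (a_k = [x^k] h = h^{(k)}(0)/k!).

f: a_k = -3, -3, -3/2, -1/2, -1/8, -1/40, -1/240, …
L₀ from L_f via x↦r, Dx↦r'^{-1}Dx.
h=∫h₀ ⇒ L = L₀·Dx.
L = -2·Dx + (1 + 2·x + x^2)·Dx^2  (order 2).
h: a_k = 0, -3, -3, 0, 1/2, -2/5, 1/5, …
ICs: h(0) = 0, h′(0) = -3.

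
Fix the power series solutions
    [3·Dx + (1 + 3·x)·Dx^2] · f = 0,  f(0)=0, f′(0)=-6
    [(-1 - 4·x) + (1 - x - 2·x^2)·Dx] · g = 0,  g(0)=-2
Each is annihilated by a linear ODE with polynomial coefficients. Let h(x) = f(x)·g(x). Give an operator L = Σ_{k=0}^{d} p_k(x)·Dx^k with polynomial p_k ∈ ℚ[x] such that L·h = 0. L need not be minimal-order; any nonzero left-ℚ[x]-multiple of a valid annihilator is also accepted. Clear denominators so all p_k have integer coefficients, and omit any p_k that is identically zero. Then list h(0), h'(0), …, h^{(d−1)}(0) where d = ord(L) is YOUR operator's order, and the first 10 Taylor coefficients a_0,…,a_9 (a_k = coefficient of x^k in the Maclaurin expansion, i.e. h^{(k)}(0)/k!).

f: a_k = 0, -6, 9, -18, 81/2, -486/5, 243, -4374/7, 6561/4, -4374, …
g: a_k = -2, -2, -6, -10, -22, -42, -86, -170, -342, -682, …
L₀ := L_f ⊗_s L_g (sym. prod.), ord ≤ 2.
L = (7 + 24·x) + (-1 + 17·x + 30·x^2)·Dx + (-1 - 2·x + 5·x^2 + 6·x^3)·Dx^2  (order 2).
h: a_k = 0, 12, -6, 54, -39, 1317/5, -1503/5, 51657/35, -33681/14, 650583/70, …
ICs: h(0) = 0, h′(0) = 12.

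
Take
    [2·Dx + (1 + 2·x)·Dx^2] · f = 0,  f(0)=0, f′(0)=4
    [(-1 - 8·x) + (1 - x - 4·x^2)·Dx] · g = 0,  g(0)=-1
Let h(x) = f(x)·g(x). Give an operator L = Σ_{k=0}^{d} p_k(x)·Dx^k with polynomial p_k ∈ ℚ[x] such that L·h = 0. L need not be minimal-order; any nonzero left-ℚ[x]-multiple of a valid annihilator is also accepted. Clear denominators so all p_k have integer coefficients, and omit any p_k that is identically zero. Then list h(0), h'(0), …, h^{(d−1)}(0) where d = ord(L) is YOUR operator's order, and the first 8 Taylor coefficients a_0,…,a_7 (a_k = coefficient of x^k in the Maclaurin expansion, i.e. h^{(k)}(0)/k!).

L = (10 + 32·x) + (22·x + 40·x^2)·Dx + (-1 - x + 6·x^2 + 8·x^3)·Dx^2  (order 2).
h: a_k = 0, -4, 0, -64/3, -40/3, -1672/15, -2152/15, -13144/21, …
ICs: h(0) = 0, h′(0) = -4.

f: a_k = 0, 4, -4, 16/3, -8, 64/5, -64/3, 256/7, …
g: a_k = -1, -1, -5, -9, -29, -65, -181, -441, …
h₀=f·g: eliminate ⇒ L₀, order ≤ 2·1.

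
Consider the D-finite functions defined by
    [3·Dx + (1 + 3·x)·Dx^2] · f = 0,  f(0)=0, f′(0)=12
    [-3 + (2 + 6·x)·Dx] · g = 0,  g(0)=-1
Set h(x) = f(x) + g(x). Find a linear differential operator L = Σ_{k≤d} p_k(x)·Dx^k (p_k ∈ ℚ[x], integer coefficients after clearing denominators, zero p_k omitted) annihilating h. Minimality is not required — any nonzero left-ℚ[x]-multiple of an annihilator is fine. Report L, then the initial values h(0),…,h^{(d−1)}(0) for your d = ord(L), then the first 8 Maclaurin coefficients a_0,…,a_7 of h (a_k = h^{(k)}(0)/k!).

f: a_k = 0, 12, -18, 36, -81, 972/5, -486, 8748/7, …
g: a_k = -1, -3/2, 9/8, -27/16, 405/128, -1701/256, 15309/1024, -72171/2048, …
h₀=f+g: left-lcm gives L₀, ord ≤ 3.
L = 9·Dx + (15 + 45·x)·Dx^2 + (2 + 12·x + 18·x^2)·Dx^3  (order 3).
h: a_k = -1, 21/2, -135/8, 549/16, -9963/128, 240327/1280, -482355/1024, 17410707/14336, …
ICs: h(0) = -1, h′(0) = 21/2, h′′(0) = -135/4.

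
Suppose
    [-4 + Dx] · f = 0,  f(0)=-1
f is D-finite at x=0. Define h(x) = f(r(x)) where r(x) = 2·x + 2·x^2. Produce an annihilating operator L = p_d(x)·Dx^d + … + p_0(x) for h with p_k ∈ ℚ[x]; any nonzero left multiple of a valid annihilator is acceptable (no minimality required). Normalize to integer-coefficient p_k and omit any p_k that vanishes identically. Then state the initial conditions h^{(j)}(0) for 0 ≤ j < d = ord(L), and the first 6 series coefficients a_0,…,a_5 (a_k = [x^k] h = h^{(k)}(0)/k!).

L = (-8 - 16·x) + Dx  (order 1).
h: a_k = -1, -8, -40, -448/3, -1376/3, -18176/15, …
ICs: h(0) = -1.

f: a_k = -1, -4, -8, -32/3, -32/3, -128/15, …
h₀=f(r): pull back L_f along r ⇒ L₀.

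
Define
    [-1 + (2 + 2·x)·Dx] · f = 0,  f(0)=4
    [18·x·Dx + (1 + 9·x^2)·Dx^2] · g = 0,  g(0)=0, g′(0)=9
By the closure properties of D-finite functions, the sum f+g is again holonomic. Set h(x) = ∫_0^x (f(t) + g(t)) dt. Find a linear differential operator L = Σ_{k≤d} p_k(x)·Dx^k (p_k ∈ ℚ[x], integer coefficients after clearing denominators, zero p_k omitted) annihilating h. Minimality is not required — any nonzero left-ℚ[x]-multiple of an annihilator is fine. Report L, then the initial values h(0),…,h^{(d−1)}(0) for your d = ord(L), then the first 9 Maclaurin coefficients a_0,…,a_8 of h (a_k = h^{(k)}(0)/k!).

L = (-36 - 90·x + 972·x^2 + 486·x^3)·Dx^2 + (-75 - 144·x + 1818·x^2 + 3888·x^3 + 1701·x^4)·Dx^3 + (-2 + 70·x + 108·x^2 + 684·x^3 + 1134·x^4 + 486·x^5)·Dx^4  (order 4).
h: a_k = 0, 4, 11/2, -1/6, -107/16, -1/32, 46691/1920, -3/256, -3359001/28672, …
ICs: h(0) = 0, h′(0) = 4, h′′(0) = 11, h′′′(0) = -1.

f: a_k = 4, 2, -1/2, 1/4, -5/32, 7/64, -21/256, 33/512, -429/8192, …
g: a_k = 0, 9, 0, -27, 0, 729/5, 0, -6561/7, 0, …
L₀ := lclm(L_f,L_g); ord L₀ ≤ 1+2.
h=∫₀ˣh₀: take L = L₀·Dx.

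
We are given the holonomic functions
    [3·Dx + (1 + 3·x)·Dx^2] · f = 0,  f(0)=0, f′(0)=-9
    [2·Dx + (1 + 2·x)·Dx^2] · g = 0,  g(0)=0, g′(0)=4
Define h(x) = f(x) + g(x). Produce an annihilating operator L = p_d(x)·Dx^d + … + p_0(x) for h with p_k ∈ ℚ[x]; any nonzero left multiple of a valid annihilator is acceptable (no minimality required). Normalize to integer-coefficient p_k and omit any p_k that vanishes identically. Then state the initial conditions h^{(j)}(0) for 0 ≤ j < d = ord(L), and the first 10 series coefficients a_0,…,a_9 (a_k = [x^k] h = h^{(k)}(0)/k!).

L = 12·Dx + (10 + 24·x)·Dx^2 + (1 + 5·x + 6·x^2)·Dx^3  (order 3).
h: a_k = 0, -5, 19/2, -65/3, 211/4, -133, 2059/6, -6305/7, 19171/8, -58025/9, …
ICs: h(0) = 0, h′(0) = -5, h′′(0) = 19.

f: a_k = 0, -9, 27/2, -27, 243/4, -729/5, 729/2, -6561/7, 19683/8, -6561, …
g: a_k = 0, 4, -4, 16/3, -8, 64/5, -64/3, 256/7, -64, 1024/9, …
Sum ⇒ L₀ = lclm(L_f,L_g) in ℚ(x)⟨Dx⟩.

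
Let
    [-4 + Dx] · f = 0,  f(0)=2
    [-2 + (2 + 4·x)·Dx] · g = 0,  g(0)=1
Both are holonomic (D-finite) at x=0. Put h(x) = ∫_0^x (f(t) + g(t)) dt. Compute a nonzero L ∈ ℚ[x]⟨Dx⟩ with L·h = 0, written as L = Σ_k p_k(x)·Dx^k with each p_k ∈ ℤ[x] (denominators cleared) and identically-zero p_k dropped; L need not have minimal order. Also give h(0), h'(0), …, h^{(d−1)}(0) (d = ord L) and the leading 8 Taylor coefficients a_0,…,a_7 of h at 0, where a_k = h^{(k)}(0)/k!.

L = (20 + 32·x)·Dx + (-17 - 64·x - 64·x^2)·Dx^2 + (3 + 14·x + 16·x^2)·Dx^3  (order 3).
h: a_k = 0, 3, 9/2, 31/6, 131/24, 497/120, 2153/720, 7247/5040, …
ICs: h(0) = 0, h′(0) = 3, h′′(0) = 9.

f: a_k = 2, 8, 16, 64/3, 64/3, 256/15, 512/45, 2048/315, …
g: a_k = 1, 1, -1/2, 1/2, -5/8, 7/8, -21/16, 33/16, …
L₀ := lclm(L_f,L_g); ord L₀ ≤ 1+1.
Integrate: L := L₀·Dx.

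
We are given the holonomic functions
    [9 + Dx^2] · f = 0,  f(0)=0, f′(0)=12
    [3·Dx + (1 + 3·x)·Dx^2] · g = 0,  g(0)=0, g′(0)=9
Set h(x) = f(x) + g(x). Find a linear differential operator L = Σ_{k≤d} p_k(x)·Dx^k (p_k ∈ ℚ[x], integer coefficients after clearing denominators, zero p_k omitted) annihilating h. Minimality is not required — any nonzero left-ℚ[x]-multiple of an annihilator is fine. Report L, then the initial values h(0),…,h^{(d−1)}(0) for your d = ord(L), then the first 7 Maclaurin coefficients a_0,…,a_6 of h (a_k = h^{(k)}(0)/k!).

L = (63 + 54·x + 81·x^2)·Dx + (9 + 45·x + 81·x^2 + 81·x^3)·Dx^2 + (7 + 6·x + 9·x^2)·Dx^3 + (1 + 5·x + 9·x^2 + 9·x^3)·Dx^4  (order 4).
h: a_k = 0, 21, -27/2, 9, -243/4, 1539/10, -729/2, …
ICs: h(0) = 0, h′(0) = 21, h′′(0) = -27, h′′′(0) = 54.

f: a_k = 0, 12, 0, -18, 0, 81/10, 0, …
g: a_k = 0, 9, -27/2, 27, -243/4, 729/5, -729/2, …
Sum ⇒ L₀ = lclm(L_f,L_g) in ℚ(x)⟨Dx⟩.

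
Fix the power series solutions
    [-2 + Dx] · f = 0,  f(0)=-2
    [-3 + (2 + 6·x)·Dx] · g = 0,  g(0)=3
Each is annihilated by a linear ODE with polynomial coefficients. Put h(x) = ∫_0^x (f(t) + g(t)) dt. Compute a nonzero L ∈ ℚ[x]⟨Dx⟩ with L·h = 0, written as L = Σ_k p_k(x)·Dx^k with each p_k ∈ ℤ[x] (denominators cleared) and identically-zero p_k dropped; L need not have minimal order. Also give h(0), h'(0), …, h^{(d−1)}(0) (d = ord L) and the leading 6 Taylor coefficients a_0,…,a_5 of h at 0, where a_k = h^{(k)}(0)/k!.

f: a_k = -2, -4, -4, -8/3, -4/3, -8/15, …
g: a_k = 3, 9/2, -27/8, 81/16, -1215/128, 5103/256, …
Sum ⇒ L₀ = lclm(L_f,L_g) in ℚ(x)⟨Dx⟩.
Integrate: L := L₀·Dx.
L = (42 + 72·x)·Dx + (-25 - 96·x - 144·x^2)·Dx^2 + (2 + 30·x + 72·x^2)·Dx^3  (order 3).
h: a_k = 0, 1, 1/4, -59/24, 115/192, -4157/1920, …
ICs: h(0) = 0, h′(0) = 1, h′′(0) = 1/2.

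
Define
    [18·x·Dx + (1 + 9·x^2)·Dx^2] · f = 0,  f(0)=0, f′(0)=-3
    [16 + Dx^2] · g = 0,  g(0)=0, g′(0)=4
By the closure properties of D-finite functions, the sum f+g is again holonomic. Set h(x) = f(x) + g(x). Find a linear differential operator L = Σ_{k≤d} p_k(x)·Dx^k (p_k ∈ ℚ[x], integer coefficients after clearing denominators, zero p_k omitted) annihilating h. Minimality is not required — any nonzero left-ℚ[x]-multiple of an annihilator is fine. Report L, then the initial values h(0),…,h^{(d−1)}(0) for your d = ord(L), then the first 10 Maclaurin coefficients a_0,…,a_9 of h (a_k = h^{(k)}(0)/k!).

L = (-13248·x + 181440·x^3 + 186624·x^5)·Dx + (-16 + 6048·x^2 + 66096·x^4 + 93312·x^6)·Dx^2 + (-828·x + 11340·x^3 + 11664·x^5)·Dx^3 + (-1 + 378·x^2 + 4131·x^4 + 5832·x^6)·Dx^4  (order 4).
h: a_k = 0, 1, 0, -5/3, 0, -601/15, 0, 13913/45, 0, -6198097/2835, …
ICs: h(0) = 0, h′(0) = 1, h′′(0) = 0, h′′′(0) = -10.

f: a_k = 0, -3, 0, 9, 0, -243/5, 0, 2187/7, 0, -2187, …
g: a_k = 0, 4, 0, -32/3, 0, 128/15, 0, -1024/315, 0, 2048/2835, …
L₀ := lclm(L_f,L_g); ord L₀ ≤ 2+2.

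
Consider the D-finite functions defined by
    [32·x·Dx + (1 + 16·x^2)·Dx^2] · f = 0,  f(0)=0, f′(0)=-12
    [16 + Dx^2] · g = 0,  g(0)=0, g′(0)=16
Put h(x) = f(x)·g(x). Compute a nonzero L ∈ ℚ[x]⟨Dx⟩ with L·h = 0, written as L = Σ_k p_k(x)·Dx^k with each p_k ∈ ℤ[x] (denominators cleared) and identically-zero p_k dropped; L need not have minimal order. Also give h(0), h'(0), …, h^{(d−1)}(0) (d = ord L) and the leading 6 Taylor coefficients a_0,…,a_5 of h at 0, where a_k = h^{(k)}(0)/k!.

L = (1280 + 53248·x^2 + 360448·x^4 + 2097152·x^6 + 8388608·x^8) + (1536·x + 40960·x^3 + 393216·x^5 + 2097152·x^7)·Dx + (96 + 4096·x^2 + 36864·x^4 + 262144·x^6 + 1048576·x^8)·Dx^2 + (96·x + 2560·x^3 + 24576·x^5 + 131072·x^7)·Dx^3 + (1 + 48·x^2 + 896·x^4 + 8192·x^6 + 32768·x^8)·Dx^4  (order 4).
h: a_k = 0, 0, -192, 0, 1536, 0, …
ICs: h(0) = 0, h′(0) = 0, h′′(0) = -384, h′′′(0) = 0.

f: a_k = 0, -12, 0, 64, 0, -3072/5, …
g: a_k = 0, 16, 0, -128/3, 0, 512/15, …
f·g: L₀ = L_f ⊗_s L_g, ord ≤ 2·2.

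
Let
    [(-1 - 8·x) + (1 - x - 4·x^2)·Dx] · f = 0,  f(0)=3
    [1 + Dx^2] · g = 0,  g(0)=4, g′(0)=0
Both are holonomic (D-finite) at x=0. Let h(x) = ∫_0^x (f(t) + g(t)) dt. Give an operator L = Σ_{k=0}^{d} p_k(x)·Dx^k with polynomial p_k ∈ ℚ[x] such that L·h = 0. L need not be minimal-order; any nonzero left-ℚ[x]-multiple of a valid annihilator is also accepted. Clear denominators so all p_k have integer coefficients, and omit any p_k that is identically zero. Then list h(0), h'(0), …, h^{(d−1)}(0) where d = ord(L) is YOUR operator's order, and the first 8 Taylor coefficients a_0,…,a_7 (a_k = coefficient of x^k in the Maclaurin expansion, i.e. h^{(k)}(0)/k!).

L = (55 + 486·x + 553·x^2 + 1488·x^3 + 80·x^4 + 128·x^5)·Dx + (-11 - 11·x - 23·x^2 + 169·x^3 + 348·x^4 + 48·x^5 + 64·x^6)·Dx^2 + (55 + 486·x + 553·x^2 + 1488·x^3 + 80·x^4 + 128·x^5)·Dx^3 + (-11 - 11·x - 23·x^2 + 169·x^3 + 348·x^4 + 48·x^5 + 64·x^6)·Dx^4  (order 4).
h: a_k = 0, 7, 3/2, 13/3, 27/4, 523/30, 65/2, 97739/1260, …
ICs: h(0) = 0, h′(0) = 7, h′′(0) = 3, h′′′(0) = 26.

f: a_k = 3, 3, 15, 27, 87, 195, 543, 1323, …
g: a_k = 4, 0, -2, 0, 1/6, 0, -1/180, 0, …
L₀ := lclm(L_f,L_g); ord L₀ ≤ 1+2.
h=∫₀ˣh₀: take L = L₀·Dx.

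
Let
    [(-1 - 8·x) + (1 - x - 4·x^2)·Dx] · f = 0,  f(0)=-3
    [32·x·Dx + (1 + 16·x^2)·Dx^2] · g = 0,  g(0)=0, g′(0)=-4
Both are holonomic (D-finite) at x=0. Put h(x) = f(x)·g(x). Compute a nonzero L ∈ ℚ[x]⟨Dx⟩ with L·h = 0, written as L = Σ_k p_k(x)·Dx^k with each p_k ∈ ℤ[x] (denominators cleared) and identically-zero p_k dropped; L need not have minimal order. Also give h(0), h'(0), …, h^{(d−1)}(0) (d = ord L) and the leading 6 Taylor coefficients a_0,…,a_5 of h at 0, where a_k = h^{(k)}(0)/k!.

L = (8 + 32·x + 384·x^2) + (2 - 16·x + 64·x^2 + 384·x^3)·Dx + (-1 + x - 12·x^2 + 16·x^3 + 64·x^4)·Dx^2  (order 2).
h: a_k = 0, 12, 12, -4, 44, 3212/5, …
ICs: h(0) = 0, h′(0) = 12.

f: a_k = -3, -3, -15, -27, -87, -195, …
g: a_k = 0, -4, 0, 64/3, 0, -1024/5, …
f·g: L₀ = L_f ⊗_s L_g, ord ≤ 1·2.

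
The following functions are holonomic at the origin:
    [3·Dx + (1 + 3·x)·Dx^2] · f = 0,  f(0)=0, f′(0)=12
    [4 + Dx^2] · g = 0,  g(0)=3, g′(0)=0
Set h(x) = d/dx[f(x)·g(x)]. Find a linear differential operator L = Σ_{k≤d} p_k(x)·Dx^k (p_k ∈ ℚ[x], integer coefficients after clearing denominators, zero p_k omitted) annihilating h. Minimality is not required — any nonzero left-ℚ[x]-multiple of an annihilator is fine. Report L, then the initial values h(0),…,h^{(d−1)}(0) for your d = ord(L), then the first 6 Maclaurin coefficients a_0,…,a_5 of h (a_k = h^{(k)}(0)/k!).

f: a_k = 0, 12, -18, 36, -81, 972/5, …
g: a_k = 3, 0, -6, 0, 2, 0, …
Sym-product of L_f,L_g gives L₀ (≤ ord 4).
Derive L from L₀ (diff closure).
L = (-21880 - 49536·x - 195264·x^2 - 252288·x^3 + 225504·x^4 + 746496·x^5 + 373248·x^6) + (-9384 - 44856·x - 47520·x^2 + 90720·x^3 + 311040·x^4 + 186624·x^5)·Dx + (-6026 - 16344·x - 53892·x^2 - 32832·x^3 + 182736·x^4 + 373248·x^5 + 186624·x^6)·Dx^2 + (-2346 - 11214·x - 11880·x^2 + 22680·x^3 + 77760·x^4 + 46656·x^5)·Dx^3 + (-139 - 990·x - 1269·x^2 + 7560·x^3 + 31590·x^4 + 46656·x^5 + 23328·x^6)·Dx^4  (order 4).
h: a_k = 36, -108, 108, -540, 1956, -6048, …
ICs: h(0) = 36, h′(0) = -108, h′′(0) = 216, h′′′(0) = -3240.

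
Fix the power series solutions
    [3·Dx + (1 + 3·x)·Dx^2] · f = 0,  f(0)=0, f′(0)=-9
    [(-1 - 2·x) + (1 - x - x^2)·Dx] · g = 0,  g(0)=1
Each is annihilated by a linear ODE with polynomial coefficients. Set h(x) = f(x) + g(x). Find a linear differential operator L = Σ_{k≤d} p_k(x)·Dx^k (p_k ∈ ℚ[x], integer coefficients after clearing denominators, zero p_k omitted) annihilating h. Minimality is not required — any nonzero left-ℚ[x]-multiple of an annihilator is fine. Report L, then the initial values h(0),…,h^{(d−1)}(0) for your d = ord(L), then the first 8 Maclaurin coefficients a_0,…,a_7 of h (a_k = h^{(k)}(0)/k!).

f: a_k = 0, -9, 27/2, -27, 243/4, -729/5, 729/2, -6561/7, …
g: a_k = 1, 1, 2, 3, 5, 8, 13, 21, …
h₀=f+g: left-lcm gives L₀, ord ≤ 3.
L = (-126 - 342·x - 468·x^2 - 180·x^3 - 108·x^4)·Dx + (-156·x - 576·x^2 - 672·x^3 - 378·x^4 - 180·x^5)·Dx^2 + (7 + 35·x + 29·x^2 - 63·x^3 - 99·x^4 - 93·x^5 - 36·x^6)·Dx^3  (order 3).
h: a_k = 1, -8, 31/2, -24, 263/4, -689/5, 755/2, -6414/7, …
ICs: h(0) = 1, h′(0) = -8, h′′(0) = 31.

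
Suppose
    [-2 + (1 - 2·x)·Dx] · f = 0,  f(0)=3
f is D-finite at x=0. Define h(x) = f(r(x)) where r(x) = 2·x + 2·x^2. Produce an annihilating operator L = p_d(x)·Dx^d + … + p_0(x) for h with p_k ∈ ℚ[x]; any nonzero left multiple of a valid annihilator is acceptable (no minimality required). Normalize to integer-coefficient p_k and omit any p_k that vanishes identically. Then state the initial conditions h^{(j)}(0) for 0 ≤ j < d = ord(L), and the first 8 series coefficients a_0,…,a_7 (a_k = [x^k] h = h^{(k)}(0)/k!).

f: a_k = 3, 6, 12, 24, 48, 96, 192, 384, …
L₀ from L_f via x↦r, Dx↦r'^{-1}Dx.
L = (4 + 8·x) + (-1 + 4·x + 4·x^2)·Dx  (order 1).
h: a_k = 3, 12, 60, 288, 1392, 6720, 32448, 156672, …
ICs: h(0) = 3.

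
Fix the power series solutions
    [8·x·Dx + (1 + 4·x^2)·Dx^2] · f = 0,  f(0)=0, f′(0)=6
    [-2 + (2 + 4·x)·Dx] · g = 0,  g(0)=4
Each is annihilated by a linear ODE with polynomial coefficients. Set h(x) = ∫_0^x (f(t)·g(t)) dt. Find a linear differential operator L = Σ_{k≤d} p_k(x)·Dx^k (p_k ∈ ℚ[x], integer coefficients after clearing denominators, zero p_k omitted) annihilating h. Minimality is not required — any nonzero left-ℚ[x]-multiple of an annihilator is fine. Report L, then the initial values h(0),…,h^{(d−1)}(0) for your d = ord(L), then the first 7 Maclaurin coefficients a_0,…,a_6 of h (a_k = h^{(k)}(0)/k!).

f: a_k = 0, 6, 0, -8, 0, 96/5, 0, …
g: a_k = 4, 4, -2, 2, -5/2, 7/2, -21/4, …
f·g: L₀ = L_f ⊗_s L_g, ord ≤ 2·1.
∫: right-multiply L₀ by Dx.
L = (3 - 8·x - 4·x^2)·Dx + (-2 + 4·x + 24·x^2 + 16·x^3)·Dx^2 + (1 + 4·x + 8·x^2 + 16·x^3 + 16·x^4)·Dx^3  (order 3).
h: a_k = 0, 0, 12, 8, -11, -4, 389/30, …
ICs: h(0) = 0, h′(0) = 0, h′′(0) = 24.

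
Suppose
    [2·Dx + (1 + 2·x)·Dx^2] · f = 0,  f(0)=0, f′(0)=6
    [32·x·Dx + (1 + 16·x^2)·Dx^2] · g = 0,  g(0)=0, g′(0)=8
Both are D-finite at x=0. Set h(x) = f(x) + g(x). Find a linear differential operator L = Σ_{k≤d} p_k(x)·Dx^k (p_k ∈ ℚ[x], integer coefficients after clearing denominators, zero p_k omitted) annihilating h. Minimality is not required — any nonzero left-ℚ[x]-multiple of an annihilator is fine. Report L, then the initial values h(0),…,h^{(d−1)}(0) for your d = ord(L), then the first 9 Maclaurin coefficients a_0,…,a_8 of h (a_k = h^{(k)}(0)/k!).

L = (-32 - 192·x + 1536·x^2 + 1024·x^3)·Dx + (-20 - 64·x + 576·x^2 + 3072·x^3 + 2048·x^4)·Dx^2 + (-1 + 14·x + 32·x^2 + 256·x^3 + 768·x^4 + 512·x^5)·Dx^3  (order 3).
h: a_k = 0, 14, -6, -104/3, -12, 2144/5, -32, -32384/7, -96, …
ICs: h(0) = 0, h′(0) = 14, h′′(0) = -12.

f: a_k = 0, 6, -6, 8, -12, 96/5, -32, 384/7, -96, …
g: a_k = 0, 8, 0, -128/3, 0, 2048/5, 0, -32768/7, 0, …
Weyl lclm of L_f,L_g ⇒ L₀ (ord ≤ 4).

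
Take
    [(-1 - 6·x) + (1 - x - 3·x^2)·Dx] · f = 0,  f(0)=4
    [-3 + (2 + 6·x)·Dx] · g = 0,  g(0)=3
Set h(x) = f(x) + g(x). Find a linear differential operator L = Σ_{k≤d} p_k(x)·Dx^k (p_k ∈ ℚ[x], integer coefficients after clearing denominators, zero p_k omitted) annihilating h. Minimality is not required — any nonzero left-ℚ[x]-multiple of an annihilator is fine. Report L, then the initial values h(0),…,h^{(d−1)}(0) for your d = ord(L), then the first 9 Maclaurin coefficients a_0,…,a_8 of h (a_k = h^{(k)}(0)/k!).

L = (-57 - 297·x - 567·x^2 - 810·x^3) + (41 + 246·x + 891·x^2 + 1998·x^3 + 2025·x^4)·Dx + (2 - 38·x - 186·x^2 + 54·x^3 + 918·x^4 + 810·x^5)·Dx^2  (order 2).
h: a_k = 7, 17/2, 101/8, 529/16, 8513/128, 46063/256, 351385/1024, 1994177/2048, 58140569/32768, …
ICs: h(0) = 7, h′(0) = 17/2.

f: a_k = 4, 4, 16, 28, 76, 160, 388, 868, 2032, …
g: a_k = 3, 9/2, -27/8, 81/16, -1215/128, 5103/256, -45927/1024, 216513/2048, -8444007/32768, …
L₀ := lclm(L_f,L_g); ord L₀ ≤ 1+1.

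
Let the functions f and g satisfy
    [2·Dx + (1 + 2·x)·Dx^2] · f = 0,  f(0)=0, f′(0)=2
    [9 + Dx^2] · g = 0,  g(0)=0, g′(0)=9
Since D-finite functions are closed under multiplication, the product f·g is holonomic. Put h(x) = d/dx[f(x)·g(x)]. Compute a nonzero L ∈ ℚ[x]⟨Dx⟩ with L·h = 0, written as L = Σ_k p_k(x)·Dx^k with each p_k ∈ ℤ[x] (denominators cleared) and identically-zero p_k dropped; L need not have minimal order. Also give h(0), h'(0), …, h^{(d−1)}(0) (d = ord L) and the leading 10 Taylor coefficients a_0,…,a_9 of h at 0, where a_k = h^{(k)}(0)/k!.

L = (-1890 - 5103·x + 24057·x^2 + 163296·x^3 + 344088·x^4 + 314928·x^5 + 104976·x^6) + (-297 + 1998·x + 19440·x^2 + 51840·x^3 + 58320·x^4 + 23328·x^5)·Dx + (-147 + 738·x + 11106·x^2 + 44064·x^3 + 80352·x^4 + 69984·x^5 + 23328·x^6)·Dx^2 + (-33 + 222·x + 2160·x^2 + 5760·x^3 + 6480·x^4 + 2592·x^5)·Dx^3 + (7 + 145·x + 937·x^2 + 2880·x^3 + 4680·x^4 + 3888·x^5 + 1296·x^6)·Dx^4  (order 4).
h: a_k = 0, 36, -54, -12, -45, 405/2, -7581/20, 5139/7, -83511/56, 481403/160, …
ICs: h(0) = 0, h′(0) = 36, h′′(0) = -108, h′′′(0) = -72.

f: a_k = 0, 2, -2, 8/3, -4, 32/5, -32/3, 128/7, -32, 512/9, …
g: a_k = 0, 9, 0, -27/2, 0, 243/40, 0, -729/560, 0, 729/4480, …
Sym-product of L_f,L_g gives L₀ (≤ ord 4).
h=h₀': d/dx-closure on L₀ ⇒ L.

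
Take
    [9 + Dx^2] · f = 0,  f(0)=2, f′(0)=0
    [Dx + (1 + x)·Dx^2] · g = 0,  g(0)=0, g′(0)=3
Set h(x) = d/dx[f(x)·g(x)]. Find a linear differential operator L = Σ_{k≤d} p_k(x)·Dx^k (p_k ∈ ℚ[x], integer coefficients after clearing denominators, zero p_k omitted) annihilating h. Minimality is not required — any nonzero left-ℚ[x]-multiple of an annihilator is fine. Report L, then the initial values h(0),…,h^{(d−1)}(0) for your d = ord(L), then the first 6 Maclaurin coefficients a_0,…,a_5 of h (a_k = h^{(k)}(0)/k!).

f: a_k = 2, 0, -9, 0, 27/4, 0, …
g: a_k = 0, 3, -3/2, 1, -3/4, 3/5, …
Product ⇒ symmetric product L₀, ord ≤ 4.
Differentiate: ansatz ord ≤ ord L₀ ⇒ L.
L = (13743 + 107892·x + 319302·x^2 + 475308·x^3 + 381267·x^4 + 157464·x^5 + 26244·x^6) + (4104 + 24192·x + 53460·x^2 + 56700·x^3 + 29160·x^4 + 5832·x^5)·Dx + (4020 + 27828·x + 76770·x^2 + 109512·x^3 + 85698·x^4 + 34992·x^5 + 5832·x^6)·Dx^2 + (456 + 2688·x + 5940·x^2 + 6300·x^3 + 3240·x^4 + 648·x^5)·Dx^3 + (277 + 1760·x + 4588·x^2 + 6300·x^3 + 4815·x^4 + 1944·x^5 + 324·x^6)·Dx^4  (order 4).
h: a_k = 6, -6, -75, 48, 249/4, -105/4, …
ICs: h(0) = 6, h′(0) = -6, h′′(0) = -150, h′′′(0) = 288.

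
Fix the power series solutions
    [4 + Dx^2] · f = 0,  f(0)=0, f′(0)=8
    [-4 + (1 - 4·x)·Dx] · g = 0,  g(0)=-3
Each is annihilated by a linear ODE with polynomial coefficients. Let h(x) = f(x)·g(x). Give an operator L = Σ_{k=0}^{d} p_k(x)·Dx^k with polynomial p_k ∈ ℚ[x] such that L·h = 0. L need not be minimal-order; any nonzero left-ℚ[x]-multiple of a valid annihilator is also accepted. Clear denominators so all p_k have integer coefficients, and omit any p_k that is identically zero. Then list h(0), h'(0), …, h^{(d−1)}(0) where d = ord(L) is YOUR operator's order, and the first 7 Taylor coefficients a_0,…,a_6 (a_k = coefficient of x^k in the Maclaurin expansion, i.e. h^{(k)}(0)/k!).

L = (-4 + 16·x) + 8·Dx + (-1 + 4·x)·Dx^2  (order 2).
h: a_k = 0, -24, -96, -368, -1472, -29456/5, -117824/5, …
ICs: h(0) = 0, h′(0) = -24.

f: a_k = 0, 8, 0, -16/3, 0, 16/15, 0, …
g: a_k = -3, -12, -48, -192, -768, -3072, -12288, …
Product ⇒ symmetric product L₀, ord ≤ 2.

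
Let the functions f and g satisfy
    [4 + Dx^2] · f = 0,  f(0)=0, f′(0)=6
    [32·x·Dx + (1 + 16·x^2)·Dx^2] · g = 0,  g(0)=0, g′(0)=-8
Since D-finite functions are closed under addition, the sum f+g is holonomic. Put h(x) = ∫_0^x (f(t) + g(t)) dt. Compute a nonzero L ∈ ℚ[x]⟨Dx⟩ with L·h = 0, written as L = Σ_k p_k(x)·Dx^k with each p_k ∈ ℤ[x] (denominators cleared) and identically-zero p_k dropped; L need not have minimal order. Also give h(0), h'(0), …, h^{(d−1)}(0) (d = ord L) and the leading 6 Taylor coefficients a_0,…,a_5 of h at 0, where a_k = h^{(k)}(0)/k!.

L = (-6016·x + 102400·x^3 + 32768·x^5)·Dx^2 + (-28 + 1216·x^2 + 27648·x^4 + 16384·x^6)·Dx^3 + (-1504·x + 25600·x^3 + 8192·x^5)·Dx^4 + (-7 + 304·x^2 + 6912·x^4 + 4096·x^6)·Dx^5  (order 5).
h: a_k = 0, 0, -1, 0, 29/3, 0, …
ICs: h(0) = 0, h′(0) = 0, h′′(0) = -2, h′′′(0) = 0, h′′′′(0) = 232.

f: a_k = 0, 6, 0, -4, 0, 4/5, …
g: a_k = 0, -8, 0, 128/3, 0, -2048/5, …
Sum ⇒ L₀ = lclm(L_f,L_g) in ℚ(x)⟨Dx⟩.
h=∫₀ˣh₀: take L = L₀·Dx.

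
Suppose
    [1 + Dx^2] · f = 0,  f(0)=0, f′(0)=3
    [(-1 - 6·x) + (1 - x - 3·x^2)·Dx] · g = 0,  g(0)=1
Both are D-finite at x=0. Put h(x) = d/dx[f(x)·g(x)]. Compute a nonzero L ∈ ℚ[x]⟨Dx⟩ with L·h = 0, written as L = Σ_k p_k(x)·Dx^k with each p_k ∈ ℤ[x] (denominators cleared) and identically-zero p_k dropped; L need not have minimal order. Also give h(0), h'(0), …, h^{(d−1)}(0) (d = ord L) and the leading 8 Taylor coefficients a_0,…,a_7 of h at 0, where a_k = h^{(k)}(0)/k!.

f: a_k = 0, 3, 0, -1/2, 0, 1/40, 0, -1/1680, …
g: a_k = 1, 1, 4, 7, 19, 40, 97, 217, …
h₀=f·g: eliminate ⇒ L₀, order ≤ 2·1.
h₀' ⇒ L via d/dx closure of L₀.
L = (83 - 2·x - 5·x^2 + 6·x^3 + 9·x^4) + (16 + 98·x + 18·x^2 + 36·x^3)·Dx + (-5 + 4·x + 13·x^2 + 6·x^3 + 9·x^4)·Dx^2  (order 2).
h: a_k = 3, 6, 69/2, 82, 2201/8, 13983/20, 473087/240, 1060373/210, …
ICs: h(0) = 3, h′(0) = 6.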